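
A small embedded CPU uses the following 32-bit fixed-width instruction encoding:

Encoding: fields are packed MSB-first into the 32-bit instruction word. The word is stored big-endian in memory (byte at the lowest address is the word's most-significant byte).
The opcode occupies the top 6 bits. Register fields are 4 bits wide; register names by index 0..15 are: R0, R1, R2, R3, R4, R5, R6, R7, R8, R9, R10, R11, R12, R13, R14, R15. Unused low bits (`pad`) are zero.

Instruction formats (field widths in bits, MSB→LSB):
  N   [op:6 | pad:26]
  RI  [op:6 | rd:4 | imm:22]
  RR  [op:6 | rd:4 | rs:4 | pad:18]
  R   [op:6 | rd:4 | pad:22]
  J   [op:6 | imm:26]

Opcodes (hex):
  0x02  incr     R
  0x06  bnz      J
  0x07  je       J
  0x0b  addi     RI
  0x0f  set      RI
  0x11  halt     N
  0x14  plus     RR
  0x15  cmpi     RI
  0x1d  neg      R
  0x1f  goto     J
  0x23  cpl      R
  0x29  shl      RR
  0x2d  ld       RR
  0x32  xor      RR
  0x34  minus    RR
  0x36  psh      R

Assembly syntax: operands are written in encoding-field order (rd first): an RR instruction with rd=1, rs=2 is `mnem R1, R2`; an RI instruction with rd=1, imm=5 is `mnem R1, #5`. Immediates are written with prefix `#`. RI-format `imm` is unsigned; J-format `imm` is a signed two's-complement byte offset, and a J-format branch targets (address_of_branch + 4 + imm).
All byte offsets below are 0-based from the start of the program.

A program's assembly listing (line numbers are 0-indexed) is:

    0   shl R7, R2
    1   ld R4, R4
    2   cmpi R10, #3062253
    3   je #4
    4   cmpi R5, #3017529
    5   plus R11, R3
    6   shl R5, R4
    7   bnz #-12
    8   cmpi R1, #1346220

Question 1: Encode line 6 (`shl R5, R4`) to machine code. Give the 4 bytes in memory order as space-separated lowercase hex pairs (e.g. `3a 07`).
6. shl fields op=0x29:6|rd=5:4|rs=4:4|pad=0:18 → word a5500000h → a5 50 00 00

a5 50 00 00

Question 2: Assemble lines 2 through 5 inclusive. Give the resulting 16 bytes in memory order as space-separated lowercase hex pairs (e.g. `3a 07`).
56 ae b9 ed 1c 00 00 04 55 6e 0b 39 52 cc 00 00

2. cmpi fields op=0x15:6|rd=10:4|imm=3062253:22 → word 56aeb9edh → 56 ae b9 ed
3. je fields op=0x7:6|imm=4:26 → word 1c000004h → 1c 00 00 04
4. cmpi fields op=0x15:6|rd=5:4|imm=3017529:22 → word 556e0b39h → 55 6e 0b 39
5. plus fields op=0x14:6|rd=11:4|rs=3:4|pad=0:18 → word 52cc0000h → 52 cc 00 00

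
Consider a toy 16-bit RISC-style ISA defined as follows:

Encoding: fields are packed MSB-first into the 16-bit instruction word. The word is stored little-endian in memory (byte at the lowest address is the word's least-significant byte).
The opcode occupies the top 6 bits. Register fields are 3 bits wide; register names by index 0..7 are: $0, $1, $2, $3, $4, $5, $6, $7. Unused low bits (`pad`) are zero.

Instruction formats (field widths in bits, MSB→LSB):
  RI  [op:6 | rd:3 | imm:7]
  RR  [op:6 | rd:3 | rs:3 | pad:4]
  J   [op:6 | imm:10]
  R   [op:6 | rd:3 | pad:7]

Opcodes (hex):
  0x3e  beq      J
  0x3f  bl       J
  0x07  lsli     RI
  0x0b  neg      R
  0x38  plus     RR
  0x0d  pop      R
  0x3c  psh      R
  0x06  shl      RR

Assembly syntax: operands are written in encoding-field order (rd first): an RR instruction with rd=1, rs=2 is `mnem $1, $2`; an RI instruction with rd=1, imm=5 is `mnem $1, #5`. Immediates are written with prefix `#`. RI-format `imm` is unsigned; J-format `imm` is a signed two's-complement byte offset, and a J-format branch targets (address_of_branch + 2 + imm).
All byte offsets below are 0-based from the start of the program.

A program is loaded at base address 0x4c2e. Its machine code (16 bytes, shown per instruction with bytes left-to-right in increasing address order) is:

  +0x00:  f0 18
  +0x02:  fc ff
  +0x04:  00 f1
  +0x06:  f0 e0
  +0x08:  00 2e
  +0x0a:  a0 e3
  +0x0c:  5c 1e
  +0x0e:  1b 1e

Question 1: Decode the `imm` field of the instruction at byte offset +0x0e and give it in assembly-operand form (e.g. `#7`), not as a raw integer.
[0e] 1b 1e → 0x1e1b
  opcode bits[15:10]=0x7: lsli/RI
  rd@[9:7]=0x4 ⇒ $4
  imm@[6:0]=0x1b ⇒ #27

#27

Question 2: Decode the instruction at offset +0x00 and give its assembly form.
shl $1, $7

off 0x00: read f0 18 as little → 0x18f0
  op=0x18f0>>10=0x6 ⇒ shl (RR)
  rd@[9:7]=0x1 ⇒ $1
  rs@[6:4]=0x7 ⇒ $7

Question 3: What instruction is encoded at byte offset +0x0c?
[0c] 5c 1e → 0x1e5c
  top 6b → 0x7 → lsli [RI]
  rd: (w>>7)&0x7=0x4 → $4
  imm: (w>>0)&0x7f=0x5c → #92

lsli $4, #92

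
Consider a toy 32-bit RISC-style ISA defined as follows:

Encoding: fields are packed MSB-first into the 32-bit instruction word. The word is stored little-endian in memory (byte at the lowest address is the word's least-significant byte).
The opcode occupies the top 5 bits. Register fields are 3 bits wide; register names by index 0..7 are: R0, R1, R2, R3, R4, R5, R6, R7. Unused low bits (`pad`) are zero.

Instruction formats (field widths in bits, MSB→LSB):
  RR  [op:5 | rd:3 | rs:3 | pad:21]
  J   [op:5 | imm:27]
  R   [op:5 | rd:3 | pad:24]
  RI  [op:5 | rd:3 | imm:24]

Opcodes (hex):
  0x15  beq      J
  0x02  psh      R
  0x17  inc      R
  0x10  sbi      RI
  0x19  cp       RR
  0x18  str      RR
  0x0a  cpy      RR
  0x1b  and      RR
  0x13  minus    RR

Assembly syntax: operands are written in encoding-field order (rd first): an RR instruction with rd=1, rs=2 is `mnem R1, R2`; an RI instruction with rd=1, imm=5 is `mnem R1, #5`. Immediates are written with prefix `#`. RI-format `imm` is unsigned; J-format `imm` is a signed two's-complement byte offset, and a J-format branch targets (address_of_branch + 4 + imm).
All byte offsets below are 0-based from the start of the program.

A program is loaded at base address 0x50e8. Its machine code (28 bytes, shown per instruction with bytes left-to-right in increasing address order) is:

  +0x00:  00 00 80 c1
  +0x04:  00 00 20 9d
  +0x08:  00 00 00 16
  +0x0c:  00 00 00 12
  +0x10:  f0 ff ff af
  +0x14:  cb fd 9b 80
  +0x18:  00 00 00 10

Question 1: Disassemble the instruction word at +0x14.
@+14  little-endian(cb fd 9b 80) = 0x809bfdcb
  opcode bits[31:27]=0x10: sbi/RI
  [26:24] rd=0 = R0
  [23:0] imm=10223051 = #10223051

sbi R0, #10223051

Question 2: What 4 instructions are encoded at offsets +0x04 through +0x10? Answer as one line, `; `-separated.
@+04  little-endian(00 00 20 9d) = 0x9d200000
  op=0x9d200000>>27=0x13 ⇒ minus (RR)
  rd: (w>>24)&0x7=0x5 → R5
  rs: (w>>21)&0x7=0x1 → R1
@+08  little-endian(00 00 00 16) = 0x16000000
  op=0x16000000>>27=0x2 ⇒ psh (R)
  rd: (w>>24)&0x7=0x6 → R6
@+0c  little-endian(00 00 00 12) = 0x12000000
  op=0x12000000>>27=0x2 ⇒ psh (R)
  rd: (w>>24)&0x7=0x2 → R2
@+10  little-endian(f0 ff ff af) = 0xaffffff0
  op=0xaffffff0>>27=0x15 ⇒ beq (J)
  imm: (w>>0)&0x7ffffff=0x7fffff0 (s27→-16) → #-16

minus R5, R1; psh R6; psh R2; beq #-16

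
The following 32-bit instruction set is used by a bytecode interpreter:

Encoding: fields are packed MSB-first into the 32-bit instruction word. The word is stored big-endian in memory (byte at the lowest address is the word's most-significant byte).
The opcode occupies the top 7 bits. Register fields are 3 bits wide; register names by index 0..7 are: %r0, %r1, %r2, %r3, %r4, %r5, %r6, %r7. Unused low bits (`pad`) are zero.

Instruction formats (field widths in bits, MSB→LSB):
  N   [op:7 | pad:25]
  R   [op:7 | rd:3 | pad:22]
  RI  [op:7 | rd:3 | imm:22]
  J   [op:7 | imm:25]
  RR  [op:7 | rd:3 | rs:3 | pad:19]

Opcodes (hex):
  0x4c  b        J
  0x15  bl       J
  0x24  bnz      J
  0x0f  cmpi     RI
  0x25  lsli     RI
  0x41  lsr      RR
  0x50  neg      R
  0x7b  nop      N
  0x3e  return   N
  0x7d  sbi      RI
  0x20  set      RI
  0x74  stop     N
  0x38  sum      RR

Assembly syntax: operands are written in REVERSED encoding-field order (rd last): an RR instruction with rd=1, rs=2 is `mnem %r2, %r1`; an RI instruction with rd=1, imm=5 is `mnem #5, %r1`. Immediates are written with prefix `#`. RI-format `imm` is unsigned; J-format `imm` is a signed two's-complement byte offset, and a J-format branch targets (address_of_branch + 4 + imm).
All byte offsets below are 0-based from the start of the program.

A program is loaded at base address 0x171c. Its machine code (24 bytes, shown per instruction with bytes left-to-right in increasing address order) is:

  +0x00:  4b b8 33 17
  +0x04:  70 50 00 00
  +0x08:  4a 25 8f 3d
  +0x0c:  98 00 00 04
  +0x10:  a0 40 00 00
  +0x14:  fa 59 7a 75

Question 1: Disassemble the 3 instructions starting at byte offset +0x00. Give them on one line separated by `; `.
+0x00: 4b b8 33 17 ⇒ word 0x4bb83317 (big)
  opcode bits[31:25]=0x25: lsli/RI
  rd@[24:22]=0x6 ⇒ %r6
  imm@[21:0]=0x383317 ⇒ #3683095
+0x04: 70 50 00 00 ⇒ word 0x70500000 (big)
  opcode bits[31:25]=0x38: sum/RR
  rd@[24:22]=0x1 ⇒ %r1
  rs@[21:19]=0x2 ⇒ %r2
+0x08: 4a 25 8f 3d ⇒ word 0x4a258f3d (big)
  opcode bits[31:25]=0x25: lsli/RI
  rd@[24:22]=0x0 ⇒ %r0
  imm@[21:0]=0x258f3d ⇒ #2461501

lsli #3683095, %r6; sum %r2, %r1; lsli #2461501, %r0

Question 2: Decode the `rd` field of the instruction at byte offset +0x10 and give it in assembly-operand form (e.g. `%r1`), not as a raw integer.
%r1

[10] a0 40 00 00 → 0xa0400000
  opcode bits[31:25]=0x50: neg/R
  rd: (w>>22)&0x7=0x1 → %r1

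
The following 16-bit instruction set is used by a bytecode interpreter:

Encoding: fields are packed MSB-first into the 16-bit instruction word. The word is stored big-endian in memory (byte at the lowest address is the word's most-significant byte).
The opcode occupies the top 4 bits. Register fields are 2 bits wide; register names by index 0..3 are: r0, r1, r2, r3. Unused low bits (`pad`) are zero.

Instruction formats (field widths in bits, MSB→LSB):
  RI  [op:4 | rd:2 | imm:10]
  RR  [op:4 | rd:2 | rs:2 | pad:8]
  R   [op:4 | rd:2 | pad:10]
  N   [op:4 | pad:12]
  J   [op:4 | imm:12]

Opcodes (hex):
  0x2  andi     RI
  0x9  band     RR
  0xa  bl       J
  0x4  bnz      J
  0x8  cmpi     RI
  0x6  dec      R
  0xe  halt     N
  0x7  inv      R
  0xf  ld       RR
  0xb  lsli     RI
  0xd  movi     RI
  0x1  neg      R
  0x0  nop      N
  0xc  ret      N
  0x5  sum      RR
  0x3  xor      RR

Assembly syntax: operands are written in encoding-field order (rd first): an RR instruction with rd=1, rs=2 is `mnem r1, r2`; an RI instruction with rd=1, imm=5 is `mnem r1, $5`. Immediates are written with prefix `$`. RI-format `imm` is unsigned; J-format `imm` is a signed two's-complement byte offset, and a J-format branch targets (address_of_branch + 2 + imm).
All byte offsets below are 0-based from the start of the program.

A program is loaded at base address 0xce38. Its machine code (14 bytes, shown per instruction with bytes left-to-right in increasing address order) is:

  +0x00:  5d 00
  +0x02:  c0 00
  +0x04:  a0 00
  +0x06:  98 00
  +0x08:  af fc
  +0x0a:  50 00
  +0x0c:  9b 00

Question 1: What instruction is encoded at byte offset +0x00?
+0x00: 5d 00 ⇒ word 0x5d00 (big)
  top 4b → 0x5 → sum [RR]
  rd: (w>>10)&0x3=0x3 → r3
  rs: (w>>8)&0x3=0x1 → r1

sum r3, r1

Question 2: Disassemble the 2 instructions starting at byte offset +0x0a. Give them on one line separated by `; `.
[0a] 50 00 → 0x5000
  top 4b → 0x5 → sum [RR]
  rd: (w>>10)&0x3=0x0 → r0
  rs: (w>>8)&0x3=0x0 → r0
[0c] 9b 00 → 0x9b00
  top 4b → 0x9 → band [RR]
  rd: (w>>10)&0x3=0x2 → r2
  rs: (w>>8)&0x3=0x3 → r3

sum r0, r0; band r2, r3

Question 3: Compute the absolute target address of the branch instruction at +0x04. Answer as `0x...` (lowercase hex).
0xce3e

[04] a0 00 → 0xa000
  opcode bits[15:12]=0xa: bl/J
  imm@[11:0]=0x0 ⇒ $0
  target = base 0xce38 + off 0x04 + 2 + imm 0 = 0xce3e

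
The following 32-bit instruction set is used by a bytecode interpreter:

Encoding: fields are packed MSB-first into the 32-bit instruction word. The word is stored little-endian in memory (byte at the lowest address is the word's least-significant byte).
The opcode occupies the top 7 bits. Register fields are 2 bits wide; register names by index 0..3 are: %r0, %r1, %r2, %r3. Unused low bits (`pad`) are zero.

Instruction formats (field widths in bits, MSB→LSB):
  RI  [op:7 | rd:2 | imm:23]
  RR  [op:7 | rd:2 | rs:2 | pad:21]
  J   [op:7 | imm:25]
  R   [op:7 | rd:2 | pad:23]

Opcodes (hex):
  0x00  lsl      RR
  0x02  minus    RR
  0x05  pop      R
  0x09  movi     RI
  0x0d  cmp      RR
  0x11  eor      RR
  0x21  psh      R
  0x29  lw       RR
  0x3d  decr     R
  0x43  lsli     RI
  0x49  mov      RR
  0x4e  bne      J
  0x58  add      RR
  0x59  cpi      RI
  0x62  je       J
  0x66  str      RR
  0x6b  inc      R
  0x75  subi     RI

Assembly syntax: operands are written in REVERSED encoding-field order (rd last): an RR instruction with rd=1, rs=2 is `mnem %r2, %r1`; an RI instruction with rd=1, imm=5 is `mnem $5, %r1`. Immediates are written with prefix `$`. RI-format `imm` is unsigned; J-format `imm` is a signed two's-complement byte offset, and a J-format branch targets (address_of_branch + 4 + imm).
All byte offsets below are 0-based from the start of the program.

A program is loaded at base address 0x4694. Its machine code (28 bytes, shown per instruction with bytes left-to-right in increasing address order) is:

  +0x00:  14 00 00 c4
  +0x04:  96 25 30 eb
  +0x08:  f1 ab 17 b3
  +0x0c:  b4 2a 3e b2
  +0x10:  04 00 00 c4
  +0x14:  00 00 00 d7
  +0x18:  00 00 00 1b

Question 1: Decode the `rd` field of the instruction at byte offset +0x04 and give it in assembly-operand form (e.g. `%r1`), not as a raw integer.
off 0x04: read 96 25 30 eb as little → 0xeb302596
  top 7b → 0x75 → subi [RI]
  rd: (w>>23)&0x3=0x2 → %r2
  imm: (w>>0)&0x7fffff=0x302596 → $3155350

%r2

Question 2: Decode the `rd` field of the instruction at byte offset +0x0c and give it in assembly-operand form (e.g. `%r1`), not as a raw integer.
%r0

@+0c  little-endian(b4 2a 3e b2) = 0xb23e2ab4
  top 7b → 0x59 → cpi [RI]
  rd@[24:23]=0x0 ⇒ %r0
  imm@[22:0]=0x3e2ab4 ⇒ $4074164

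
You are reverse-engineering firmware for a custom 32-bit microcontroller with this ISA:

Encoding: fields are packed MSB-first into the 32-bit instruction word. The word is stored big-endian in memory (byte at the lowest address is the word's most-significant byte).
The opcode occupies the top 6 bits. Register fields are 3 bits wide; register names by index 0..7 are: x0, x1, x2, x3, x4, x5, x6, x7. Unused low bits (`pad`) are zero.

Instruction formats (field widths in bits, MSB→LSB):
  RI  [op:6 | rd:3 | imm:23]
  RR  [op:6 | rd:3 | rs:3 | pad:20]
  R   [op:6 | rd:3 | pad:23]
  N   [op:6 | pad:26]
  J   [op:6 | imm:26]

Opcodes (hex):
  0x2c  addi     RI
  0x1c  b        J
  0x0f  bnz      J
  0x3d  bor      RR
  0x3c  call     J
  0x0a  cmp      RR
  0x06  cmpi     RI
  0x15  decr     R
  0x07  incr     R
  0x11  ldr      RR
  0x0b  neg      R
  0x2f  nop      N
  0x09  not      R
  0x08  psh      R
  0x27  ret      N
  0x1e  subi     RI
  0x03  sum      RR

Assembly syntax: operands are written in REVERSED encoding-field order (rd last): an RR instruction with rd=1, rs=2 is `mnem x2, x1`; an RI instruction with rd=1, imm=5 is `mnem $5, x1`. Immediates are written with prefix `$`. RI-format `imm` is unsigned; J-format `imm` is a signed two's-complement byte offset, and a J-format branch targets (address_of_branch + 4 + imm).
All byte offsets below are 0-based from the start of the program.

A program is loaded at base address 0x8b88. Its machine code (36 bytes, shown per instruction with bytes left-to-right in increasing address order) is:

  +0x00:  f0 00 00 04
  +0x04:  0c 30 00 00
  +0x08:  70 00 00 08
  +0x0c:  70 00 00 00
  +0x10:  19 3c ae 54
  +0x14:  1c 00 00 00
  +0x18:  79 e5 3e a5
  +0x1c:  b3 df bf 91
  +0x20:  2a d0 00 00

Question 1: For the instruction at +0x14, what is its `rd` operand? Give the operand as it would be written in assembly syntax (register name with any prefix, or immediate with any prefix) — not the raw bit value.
[14] 1c 00 00 00 → 0x1c000000
  opcode bits[31:26]=0x7: incr/R
  rd: (w>>23)&0x7=0x0 → x0

x0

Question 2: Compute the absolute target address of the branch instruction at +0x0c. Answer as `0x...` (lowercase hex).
off 0x0c: read 70 00 00 00 as big → 0x70000000
  op=0x70000000>>26=0x1c ⇒ b (J)
  [25:0] imm=0 = $0
  target = base 0x8b88 + off 0x0c + 4 + imm 0 = 0x8b98

0x8b98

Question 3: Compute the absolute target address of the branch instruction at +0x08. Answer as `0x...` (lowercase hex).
0x8b9c

@+08  big-endian(70 00 00 08) = 0x70000008
  opcode bits[31:26]=0x1c: b/J
  [25:0] imm=8 = $8
  target = base 0x8b88 + off 0x08 + 4 + imm 8 = 0x8b9c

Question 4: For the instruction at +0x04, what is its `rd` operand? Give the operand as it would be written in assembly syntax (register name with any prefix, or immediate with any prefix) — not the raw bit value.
x0

+0x04: 0c 30 00 00 ⇒ word 0x0c300000 (big)
  top 6b → 0x3 → sum [RR]
  rd@[25:23]=0x0 ⇒ x0
  rs@[22:20]=0x3 ⇒ x3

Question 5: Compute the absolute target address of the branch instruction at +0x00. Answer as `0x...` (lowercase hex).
@+00  big-endian(f0 00 00 04) = 0xf0000004
  opcode bits[31:26]=0x3c: call/J
  imm: (w>>0)&0x3ffffff=0x4 → $4
  target = base 0x8b88 + off 0x00 + 4 + imm 4 = 0x8b90

0x8b90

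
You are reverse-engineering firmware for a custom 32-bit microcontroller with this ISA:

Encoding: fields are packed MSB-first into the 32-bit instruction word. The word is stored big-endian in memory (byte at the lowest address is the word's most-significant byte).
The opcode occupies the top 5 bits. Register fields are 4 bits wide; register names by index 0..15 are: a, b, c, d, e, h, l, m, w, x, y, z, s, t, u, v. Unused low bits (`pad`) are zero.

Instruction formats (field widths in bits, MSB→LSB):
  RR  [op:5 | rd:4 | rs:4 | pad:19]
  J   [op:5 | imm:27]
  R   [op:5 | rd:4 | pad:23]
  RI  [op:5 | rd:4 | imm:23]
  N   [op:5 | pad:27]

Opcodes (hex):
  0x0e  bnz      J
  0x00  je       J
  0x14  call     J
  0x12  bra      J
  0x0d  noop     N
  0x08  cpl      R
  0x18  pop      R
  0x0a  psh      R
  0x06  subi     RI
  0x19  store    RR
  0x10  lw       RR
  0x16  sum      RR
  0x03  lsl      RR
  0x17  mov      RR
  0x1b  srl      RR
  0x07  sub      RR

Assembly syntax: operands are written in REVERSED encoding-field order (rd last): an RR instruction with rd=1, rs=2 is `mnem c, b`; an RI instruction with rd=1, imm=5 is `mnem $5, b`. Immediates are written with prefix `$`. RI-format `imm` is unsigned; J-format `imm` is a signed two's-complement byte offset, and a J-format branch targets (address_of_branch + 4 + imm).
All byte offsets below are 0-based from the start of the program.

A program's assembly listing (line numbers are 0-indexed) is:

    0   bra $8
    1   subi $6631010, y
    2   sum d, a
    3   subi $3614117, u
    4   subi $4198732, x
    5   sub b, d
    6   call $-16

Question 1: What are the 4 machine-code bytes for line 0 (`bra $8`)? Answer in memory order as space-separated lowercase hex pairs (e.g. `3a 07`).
90 00 00 08

0. bra fields op=0x12:5|imm=8:27 → word 90000008h → 90 00 00 08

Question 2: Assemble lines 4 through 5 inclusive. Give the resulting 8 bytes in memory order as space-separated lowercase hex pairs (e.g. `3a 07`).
line 4 (subi): pack op=0x6:5|rd=9:4|imm=4198732:23 = 0x34c0114c; big→ 34 c0 11 4c
line 5 (sub): pack op=0x7:5|rd=3:4|rs=1:4|pad=0:19 = 0x39880000; big→ 39 88 00 00

34 c0 11 4c 39 88 00 00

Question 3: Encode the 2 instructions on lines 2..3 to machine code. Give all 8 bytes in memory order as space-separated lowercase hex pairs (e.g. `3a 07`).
L2: sum op=0x16:5|rd=0:4|rs=3:4|pad=0:19 ⇒ 0xb0180000 ⇒ big b0 18 00 00
L3: subi op=0x6:5|rd=14:4|imm=3614117:23 ⇒ 0x373725a5 ⇒ big 37 37 25 a5

b0 18 00 00 37 37 25 a5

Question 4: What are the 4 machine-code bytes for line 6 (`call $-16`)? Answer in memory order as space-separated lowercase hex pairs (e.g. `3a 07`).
L6: call op=0x14:5|imm=-16:27 ⇒ 0xa7fffff0 ⇒ big a7 ff ff f0

a7 ff ff f0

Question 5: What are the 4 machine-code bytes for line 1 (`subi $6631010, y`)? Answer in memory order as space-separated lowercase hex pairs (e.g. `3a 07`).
35 65 2e 62

1. subi fields op=0x6:5|rd=10:4|imm=6631010:23 → word 35652e62h → 35 65 2e 62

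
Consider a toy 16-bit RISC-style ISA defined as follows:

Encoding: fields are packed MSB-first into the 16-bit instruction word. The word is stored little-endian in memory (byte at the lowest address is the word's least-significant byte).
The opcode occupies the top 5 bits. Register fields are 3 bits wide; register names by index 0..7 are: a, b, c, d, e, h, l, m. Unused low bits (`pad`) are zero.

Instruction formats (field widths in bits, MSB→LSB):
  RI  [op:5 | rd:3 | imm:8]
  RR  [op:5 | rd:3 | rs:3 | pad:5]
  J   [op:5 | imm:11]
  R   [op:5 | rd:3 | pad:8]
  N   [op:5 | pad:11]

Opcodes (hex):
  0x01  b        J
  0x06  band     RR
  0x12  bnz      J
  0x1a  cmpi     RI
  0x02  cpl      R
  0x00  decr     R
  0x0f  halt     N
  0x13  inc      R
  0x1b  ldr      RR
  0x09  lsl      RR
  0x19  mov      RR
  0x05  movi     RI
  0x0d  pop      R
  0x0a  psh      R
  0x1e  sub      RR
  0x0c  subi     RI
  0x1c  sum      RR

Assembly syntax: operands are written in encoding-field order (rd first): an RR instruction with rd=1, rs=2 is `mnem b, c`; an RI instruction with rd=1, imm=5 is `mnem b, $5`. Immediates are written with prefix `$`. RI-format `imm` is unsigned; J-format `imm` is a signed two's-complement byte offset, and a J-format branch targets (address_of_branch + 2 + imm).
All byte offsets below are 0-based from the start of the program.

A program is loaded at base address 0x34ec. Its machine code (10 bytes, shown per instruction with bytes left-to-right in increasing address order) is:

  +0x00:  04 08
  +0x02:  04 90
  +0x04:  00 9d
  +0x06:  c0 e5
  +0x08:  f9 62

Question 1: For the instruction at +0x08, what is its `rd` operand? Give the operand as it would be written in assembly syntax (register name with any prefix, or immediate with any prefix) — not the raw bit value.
off 0x08: read f9 62 as little → 0x62f9
  opcode bits[15:11]=0xc: subi/RI
  rd: (w>>8)&0x7=0x2 → c
  imm: (w>>0)&0xff=0xf9 → $249

c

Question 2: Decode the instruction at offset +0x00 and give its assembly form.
[00] 04 08 → 0x0804
  opcode bits[15:11]=0x1: b/J
  [10:0] imm=4 = $4

b $4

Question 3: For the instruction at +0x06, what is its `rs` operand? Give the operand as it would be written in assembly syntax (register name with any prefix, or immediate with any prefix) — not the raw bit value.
+0x06: c0 e5 ⇒ word 0xe5c0 (little)
  top 5b → 0x1c → sum [RR]
  [10:8] rd=5 = h
  [7:5] rs=6 = l

l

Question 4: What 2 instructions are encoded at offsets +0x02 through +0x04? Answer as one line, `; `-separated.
@+02  little-endian(04 90) = 0x9004
  top 5b → 0x12 → bnz [J]
  [10:0] imm=4 = $4
@+04  little-endian(00 9d) = 0x9d00
  top 5b → 0x13 → inc [R]
  [10:8] rd=5 = h

bnz $4; inc h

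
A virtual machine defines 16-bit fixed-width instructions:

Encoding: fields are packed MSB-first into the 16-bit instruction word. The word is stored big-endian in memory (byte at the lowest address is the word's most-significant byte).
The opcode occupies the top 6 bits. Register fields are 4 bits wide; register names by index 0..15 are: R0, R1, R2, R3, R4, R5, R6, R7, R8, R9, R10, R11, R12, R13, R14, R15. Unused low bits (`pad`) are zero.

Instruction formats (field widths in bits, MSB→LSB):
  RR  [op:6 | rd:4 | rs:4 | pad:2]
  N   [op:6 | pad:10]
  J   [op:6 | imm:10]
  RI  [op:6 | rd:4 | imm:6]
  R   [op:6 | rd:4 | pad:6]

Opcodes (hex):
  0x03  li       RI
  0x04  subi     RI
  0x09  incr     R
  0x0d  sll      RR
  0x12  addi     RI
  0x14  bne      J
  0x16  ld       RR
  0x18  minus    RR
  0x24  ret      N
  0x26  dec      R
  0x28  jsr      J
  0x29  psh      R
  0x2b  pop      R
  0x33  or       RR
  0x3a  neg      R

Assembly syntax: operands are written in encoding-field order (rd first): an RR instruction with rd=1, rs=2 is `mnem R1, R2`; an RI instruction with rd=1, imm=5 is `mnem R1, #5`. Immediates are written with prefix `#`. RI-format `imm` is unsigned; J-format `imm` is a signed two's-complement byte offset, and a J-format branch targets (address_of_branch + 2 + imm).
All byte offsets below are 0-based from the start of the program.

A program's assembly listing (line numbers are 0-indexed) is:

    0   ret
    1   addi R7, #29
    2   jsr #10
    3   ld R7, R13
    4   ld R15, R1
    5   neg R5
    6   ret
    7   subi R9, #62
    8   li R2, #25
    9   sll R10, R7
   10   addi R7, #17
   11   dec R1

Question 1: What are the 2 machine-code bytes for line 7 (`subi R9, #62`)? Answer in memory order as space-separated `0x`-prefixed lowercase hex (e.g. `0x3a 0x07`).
0x12 0x7e

7. subi fields op=0x4:6|rd=9:4|imm=62:6 → word 127eh → 12 7e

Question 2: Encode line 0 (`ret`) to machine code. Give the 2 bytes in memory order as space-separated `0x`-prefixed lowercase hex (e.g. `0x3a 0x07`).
0x90 0x00

L0: ret op=0x24:6|pad=0:10 ⇒ 0x9000 ⇒ big 90 00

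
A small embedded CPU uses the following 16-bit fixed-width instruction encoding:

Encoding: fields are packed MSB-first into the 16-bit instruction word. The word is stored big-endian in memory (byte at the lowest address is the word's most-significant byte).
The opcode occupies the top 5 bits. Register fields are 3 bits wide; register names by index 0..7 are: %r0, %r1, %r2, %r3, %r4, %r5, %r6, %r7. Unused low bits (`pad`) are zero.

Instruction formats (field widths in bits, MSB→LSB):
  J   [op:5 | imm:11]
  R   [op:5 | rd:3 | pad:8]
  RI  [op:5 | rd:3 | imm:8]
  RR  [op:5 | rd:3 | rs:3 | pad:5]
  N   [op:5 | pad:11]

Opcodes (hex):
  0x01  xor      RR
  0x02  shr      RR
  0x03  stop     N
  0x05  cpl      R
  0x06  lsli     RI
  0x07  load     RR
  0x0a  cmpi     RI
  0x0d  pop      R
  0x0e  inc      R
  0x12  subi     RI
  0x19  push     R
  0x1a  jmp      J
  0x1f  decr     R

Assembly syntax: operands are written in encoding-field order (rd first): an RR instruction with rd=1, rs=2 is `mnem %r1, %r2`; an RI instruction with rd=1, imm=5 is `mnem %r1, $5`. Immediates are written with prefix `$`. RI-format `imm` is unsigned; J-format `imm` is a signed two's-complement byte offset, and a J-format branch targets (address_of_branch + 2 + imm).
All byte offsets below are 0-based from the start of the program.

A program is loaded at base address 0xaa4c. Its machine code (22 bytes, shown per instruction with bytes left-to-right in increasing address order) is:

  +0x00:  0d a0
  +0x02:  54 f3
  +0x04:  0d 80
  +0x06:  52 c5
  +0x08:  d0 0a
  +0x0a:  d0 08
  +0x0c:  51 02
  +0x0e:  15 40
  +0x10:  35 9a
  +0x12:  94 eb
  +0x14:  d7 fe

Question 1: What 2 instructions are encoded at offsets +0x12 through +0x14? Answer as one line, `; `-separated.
@+12  big-endian(94 eb) = 0x94eb
  op=0x94eb>>11=0x12 ⇒ subi (RI)
  rd@[10:8]=0x4 ⇒ %r4
  imm@[7:0]=0xeb ⇒ $235
@+14  big-endian(d7 fe) = 0xd7fe
  op=0xd7fe>>11=0x1a ⇒ jmp (J)
  imm@[10:0]=0x7fe (s11→-2) ⇒ $-2

subi %r4, $235; jmp $-2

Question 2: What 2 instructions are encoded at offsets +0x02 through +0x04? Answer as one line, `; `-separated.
cmpi %r4, $243; xor %r5, %r4

off 0x02: read 54 f3 as big → 0x54f3
  opcode bits[15:11]=0xa: cmpi/RI
  [10:8] rd=4 = %r4
  [7:0] imm=243 = $243
off 0x04: read 0d 80 as big → 0x0d80
  opcode bits[15:11]=0x1: xor/RR
  [10:8] rd=5 = %r5
  [7:5] rs=4 = %r4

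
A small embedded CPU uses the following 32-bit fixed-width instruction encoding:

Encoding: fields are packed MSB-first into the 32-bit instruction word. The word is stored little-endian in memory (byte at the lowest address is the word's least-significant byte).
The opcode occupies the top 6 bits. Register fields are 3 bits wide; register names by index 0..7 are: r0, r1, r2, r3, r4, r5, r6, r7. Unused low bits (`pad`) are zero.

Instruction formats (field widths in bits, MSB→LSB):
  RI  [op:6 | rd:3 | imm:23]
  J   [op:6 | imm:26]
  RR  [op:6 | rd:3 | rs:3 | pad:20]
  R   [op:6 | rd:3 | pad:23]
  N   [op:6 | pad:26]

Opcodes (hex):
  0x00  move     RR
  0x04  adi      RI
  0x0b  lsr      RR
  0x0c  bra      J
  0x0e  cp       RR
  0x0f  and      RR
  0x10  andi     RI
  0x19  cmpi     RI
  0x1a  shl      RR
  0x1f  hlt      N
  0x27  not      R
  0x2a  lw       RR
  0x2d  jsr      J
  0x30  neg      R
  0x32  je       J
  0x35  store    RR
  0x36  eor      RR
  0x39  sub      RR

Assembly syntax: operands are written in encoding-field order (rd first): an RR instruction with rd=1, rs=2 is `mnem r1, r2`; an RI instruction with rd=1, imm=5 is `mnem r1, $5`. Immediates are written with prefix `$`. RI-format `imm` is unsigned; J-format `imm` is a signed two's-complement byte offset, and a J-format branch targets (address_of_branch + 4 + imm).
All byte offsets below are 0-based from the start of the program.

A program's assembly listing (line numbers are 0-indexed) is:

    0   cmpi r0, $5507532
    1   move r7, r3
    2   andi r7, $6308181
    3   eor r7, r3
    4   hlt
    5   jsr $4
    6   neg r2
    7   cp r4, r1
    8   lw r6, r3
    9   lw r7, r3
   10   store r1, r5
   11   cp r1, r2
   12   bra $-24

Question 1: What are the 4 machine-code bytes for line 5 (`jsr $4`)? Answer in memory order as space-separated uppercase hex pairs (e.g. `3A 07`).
L5: jsr op=0x2d:6|imm=4:26 ⇒ 0xb4000004 ⇒ little 04 00 00 b4

04 00 00 B4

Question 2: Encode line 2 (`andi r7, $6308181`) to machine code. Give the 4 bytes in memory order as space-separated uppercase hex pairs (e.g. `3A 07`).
55 41 E0 43

L2: andi op=0x10:6|rd=7:3|imm=6308181:23 ⇒ 0x43e04155 ⇒ little 55 41 e0 43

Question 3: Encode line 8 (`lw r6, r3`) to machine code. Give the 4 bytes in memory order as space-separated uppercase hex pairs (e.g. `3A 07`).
L8: lw op=0x2a:6|rd=6:3|rs=3:3|pad=0:20 ⇒ 0xab300000 ⇒ little 00 00 30 ab

00 00 30 AB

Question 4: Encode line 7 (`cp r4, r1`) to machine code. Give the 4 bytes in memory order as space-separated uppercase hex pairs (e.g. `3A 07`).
7. cp fields op=0xe:6|rd=4:3|rs=1:3|pad=0:20 → word 3a100000h → 00 00 10 3a

00 00 10 3A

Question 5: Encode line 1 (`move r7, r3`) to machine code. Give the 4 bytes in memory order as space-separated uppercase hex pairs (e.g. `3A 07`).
00 00 B0 03

L1: move op=0x0:6|rd=7:3|rs=3:3|pad=0:20 ⇒ 0x03b00000 ⇒ little 00 00 b0 03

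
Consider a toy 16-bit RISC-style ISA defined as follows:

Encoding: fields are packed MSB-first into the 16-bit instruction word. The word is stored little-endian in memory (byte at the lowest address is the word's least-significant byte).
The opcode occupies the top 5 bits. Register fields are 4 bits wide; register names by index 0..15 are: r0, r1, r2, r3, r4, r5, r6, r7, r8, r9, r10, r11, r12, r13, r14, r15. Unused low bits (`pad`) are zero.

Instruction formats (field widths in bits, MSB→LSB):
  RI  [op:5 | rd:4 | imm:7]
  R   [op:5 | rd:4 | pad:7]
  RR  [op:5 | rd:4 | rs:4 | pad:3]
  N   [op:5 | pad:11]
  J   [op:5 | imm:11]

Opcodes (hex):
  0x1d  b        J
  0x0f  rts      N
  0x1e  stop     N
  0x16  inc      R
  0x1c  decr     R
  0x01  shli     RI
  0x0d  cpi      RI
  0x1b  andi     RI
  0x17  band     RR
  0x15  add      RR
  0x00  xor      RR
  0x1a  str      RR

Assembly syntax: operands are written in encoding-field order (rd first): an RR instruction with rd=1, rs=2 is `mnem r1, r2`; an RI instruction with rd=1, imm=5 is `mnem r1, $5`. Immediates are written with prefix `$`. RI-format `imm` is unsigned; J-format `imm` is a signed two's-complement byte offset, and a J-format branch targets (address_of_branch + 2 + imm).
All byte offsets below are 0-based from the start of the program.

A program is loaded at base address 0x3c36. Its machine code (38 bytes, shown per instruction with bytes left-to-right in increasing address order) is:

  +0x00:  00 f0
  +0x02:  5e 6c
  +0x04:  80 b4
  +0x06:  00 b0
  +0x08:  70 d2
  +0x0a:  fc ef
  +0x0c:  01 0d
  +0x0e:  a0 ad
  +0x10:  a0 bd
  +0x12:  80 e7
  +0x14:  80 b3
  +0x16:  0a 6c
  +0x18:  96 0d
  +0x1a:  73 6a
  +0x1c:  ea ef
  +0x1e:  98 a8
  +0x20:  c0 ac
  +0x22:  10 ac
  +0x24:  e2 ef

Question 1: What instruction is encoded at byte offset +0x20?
add r9, r8

+0x20: c0 ac ⇒ word 0xacc0 (little)
  top 5b → 0x15 → add [RR]
  rd@[10:7]=0x9 ⇒ r9
  rs@[6:3]=0x8 ⇒ r8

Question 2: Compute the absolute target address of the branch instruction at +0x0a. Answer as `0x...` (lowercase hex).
@+0a  little-endian(fc ef) = 0xeffc
  op=0xeffc>>11=0x1d ⇒ b (J)
  [10:0] imm=2044 (s11→-4) = $-4
  target = base 0x3c36 + off 0x0a + 2 + imm -4 = 0x3c3e

0x3c3e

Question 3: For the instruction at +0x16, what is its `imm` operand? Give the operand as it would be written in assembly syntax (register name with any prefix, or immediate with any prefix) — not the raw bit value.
$10

@+16  little-endian(0a 6c) = 0x6c0a
  top 5b → 0xd → cpi [RI]
  [10:7] rd=8 = r8
  [6:0] imm=10 = $10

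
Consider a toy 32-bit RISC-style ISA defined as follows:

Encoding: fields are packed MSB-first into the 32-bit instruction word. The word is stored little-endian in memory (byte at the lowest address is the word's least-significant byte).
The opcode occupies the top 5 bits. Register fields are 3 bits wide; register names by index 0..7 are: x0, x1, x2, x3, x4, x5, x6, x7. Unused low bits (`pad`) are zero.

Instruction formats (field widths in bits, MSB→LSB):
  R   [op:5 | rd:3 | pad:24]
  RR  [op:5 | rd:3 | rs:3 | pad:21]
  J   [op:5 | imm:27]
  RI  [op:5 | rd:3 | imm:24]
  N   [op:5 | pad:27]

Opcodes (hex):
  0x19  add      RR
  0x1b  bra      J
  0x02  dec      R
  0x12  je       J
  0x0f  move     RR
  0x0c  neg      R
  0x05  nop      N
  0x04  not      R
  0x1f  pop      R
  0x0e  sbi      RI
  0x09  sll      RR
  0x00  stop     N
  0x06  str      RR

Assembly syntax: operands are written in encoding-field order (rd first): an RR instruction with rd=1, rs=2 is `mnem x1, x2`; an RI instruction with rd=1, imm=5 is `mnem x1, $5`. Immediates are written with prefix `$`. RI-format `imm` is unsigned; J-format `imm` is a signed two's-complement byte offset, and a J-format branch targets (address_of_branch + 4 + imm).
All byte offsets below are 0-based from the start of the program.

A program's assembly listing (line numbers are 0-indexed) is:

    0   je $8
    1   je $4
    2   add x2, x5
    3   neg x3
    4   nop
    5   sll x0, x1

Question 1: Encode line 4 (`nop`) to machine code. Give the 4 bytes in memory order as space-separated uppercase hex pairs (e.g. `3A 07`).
00 00 00 28

L4: nop op=0x5:5|pad=0:27 ⇒ 0x28000000 ⇒ little 00 00 00 28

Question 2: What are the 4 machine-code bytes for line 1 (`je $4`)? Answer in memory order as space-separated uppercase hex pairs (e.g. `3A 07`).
1. je fields op=0x12:5|imm=4:27 → word 90000004h → 04 00 00 90

04 00 00 90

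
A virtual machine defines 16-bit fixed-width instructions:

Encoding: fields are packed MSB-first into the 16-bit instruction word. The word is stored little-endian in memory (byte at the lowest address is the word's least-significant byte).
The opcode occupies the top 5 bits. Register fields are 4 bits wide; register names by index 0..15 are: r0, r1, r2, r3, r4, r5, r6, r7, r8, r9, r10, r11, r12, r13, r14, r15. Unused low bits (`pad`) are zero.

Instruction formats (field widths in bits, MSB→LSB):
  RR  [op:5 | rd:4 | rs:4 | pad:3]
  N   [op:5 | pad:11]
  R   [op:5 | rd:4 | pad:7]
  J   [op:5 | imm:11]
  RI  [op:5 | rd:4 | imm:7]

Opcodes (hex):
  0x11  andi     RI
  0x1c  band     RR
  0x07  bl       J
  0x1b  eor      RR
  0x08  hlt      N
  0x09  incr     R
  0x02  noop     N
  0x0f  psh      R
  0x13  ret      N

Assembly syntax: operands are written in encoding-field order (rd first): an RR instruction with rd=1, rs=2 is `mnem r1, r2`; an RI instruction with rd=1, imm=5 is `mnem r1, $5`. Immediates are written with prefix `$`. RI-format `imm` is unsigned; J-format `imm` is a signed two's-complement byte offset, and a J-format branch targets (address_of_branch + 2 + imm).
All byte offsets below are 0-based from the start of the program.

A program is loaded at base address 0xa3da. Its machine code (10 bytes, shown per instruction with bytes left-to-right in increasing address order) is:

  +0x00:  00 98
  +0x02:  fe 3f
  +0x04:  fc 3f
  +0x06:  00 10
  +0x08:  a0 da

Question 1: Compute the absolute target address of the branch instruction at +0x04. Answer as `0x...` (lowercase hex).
0xa3dc

+0x04: fc 3f ⇒ word 0x3ffc (little)
  op=0x3ffc>>11=0x7 ⇒ bl (J)
  imm: (w>>0)&0x7ff=0x7fc (s11→-4) → $-4
  target = base 0xa3da + off 0x04 + 2 + imm -4 = 0xa3dc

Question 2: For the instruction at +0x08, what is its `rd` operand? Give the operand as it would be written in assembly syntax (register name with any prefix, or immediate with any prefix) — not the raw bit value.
r5

+0x08: a0 da ⇒ word 0xdaa0 (little)
  op=0xdaa0>>11=0x1b ⇒ eor (RR)
  [10:7] rd=5 = r5
  [6:3] rs=4 = r4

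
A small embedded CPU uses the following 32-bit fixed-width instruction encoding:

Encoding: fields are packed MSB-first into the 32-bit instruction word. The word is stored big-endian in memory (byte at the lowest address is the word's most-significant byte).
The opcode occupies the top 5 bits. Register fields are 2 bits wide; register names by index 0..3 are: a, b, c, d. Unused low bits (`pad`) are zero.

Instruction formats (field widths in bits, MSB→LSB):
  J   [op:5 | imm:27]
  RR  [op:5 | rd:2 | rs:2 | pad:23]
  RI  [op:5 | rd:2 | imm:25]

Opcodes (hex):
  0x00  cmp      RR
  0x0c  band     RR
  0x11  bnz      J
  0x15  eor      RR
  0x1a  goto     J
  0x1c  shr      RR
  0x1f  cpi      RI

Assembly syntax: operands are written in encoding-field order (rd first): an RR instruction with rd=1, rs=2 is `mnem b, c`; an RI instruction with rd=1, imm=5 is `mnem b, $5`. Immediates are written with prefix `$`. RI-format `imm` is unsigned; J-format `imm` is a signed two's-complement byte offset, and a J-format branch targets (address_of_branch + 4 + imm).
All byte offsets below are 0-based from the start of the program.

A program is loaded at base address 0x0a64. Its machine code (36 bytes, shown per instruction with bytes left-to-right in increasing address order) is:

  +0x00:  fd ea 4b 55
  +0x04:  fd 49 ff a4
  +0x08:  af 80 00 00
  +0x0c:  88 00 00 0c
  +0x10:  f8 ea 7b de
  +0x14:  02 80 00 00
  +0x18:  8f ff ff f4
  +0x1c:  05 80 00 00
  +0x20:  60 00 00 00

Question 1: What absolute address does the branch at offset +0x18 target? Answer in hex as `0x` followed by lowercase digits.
0x0a74

off 0x18: read 8f ff ff f4 as big → 0x8ffffff4
  opcode bits[31:27]=0x11: bnz/J
  imm@[26:0]=0x7fffff4 (s27→-12) ⇒ $-12
  target = base 0x0a64 + off 0x18 + 4 + imm -12 = 0x0a74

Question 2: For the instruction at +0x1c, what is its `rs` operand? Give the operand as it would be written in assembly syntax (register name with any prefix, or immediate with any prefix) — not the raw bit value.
off 0x1c: read 05 80 00 00 as big → 0x05800000
  opcode bits[31:27]=0x0: cmp/RR
  [26:25] rd=2 = c
  [24:23] rs=3 = d

d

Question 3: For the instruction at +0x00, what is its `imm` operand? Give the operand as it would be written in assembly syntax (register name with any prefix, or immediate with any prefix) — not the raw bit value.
$32131925

@+00  big-endian(fd ea 4b 55) = 0xfdea4b55
  top 5b → 0x1f → cpi [RI]
  rd@[26:25]=0x2 ⇒ c
  imm@[24:0]=0x1ea4b55 ⇒ $32131925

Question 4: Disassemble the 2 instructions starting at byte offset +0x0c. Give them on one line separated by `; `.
+0x0c: 88 00 00 0c ⇒ word 0x8800000c (big)
  top 5b → 0x11 → bnz [J]
  imm@[26:0]=0xc ⇒ $12
+0x10: f8 ea 7b de ⇒ word 0xf8ea7bde (big)
  top 5b → 0x1f → cpi [RI]
  rd@[26:25]=0x0 ⇒ a
  imm@[24:0]=0xea7bde ⇒ $15367134

bnz $12; cpi a, $15367134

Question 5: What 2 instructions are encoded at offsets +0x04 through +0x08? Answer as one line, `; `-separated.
cpi c, $21626788; eor d, d

+0x04: fd 49 ff a4 ⇒ word 0xfd49ffa4 (big)
  top 5b → 0x1f → cpi [RI]
  rd@[26:25]=0x2 ⇒ c
  imm@[24:0]=0x149ffa4 ⇒ $21626788
+0x08: af 80 00 00 ⇒ word 0xaf800000 (big)
  top 5b → 0x15 → eor [RR]
  rd@[26:25]=0x3 ⇒ d
  rs@[24:23]=0x3 ⇒ d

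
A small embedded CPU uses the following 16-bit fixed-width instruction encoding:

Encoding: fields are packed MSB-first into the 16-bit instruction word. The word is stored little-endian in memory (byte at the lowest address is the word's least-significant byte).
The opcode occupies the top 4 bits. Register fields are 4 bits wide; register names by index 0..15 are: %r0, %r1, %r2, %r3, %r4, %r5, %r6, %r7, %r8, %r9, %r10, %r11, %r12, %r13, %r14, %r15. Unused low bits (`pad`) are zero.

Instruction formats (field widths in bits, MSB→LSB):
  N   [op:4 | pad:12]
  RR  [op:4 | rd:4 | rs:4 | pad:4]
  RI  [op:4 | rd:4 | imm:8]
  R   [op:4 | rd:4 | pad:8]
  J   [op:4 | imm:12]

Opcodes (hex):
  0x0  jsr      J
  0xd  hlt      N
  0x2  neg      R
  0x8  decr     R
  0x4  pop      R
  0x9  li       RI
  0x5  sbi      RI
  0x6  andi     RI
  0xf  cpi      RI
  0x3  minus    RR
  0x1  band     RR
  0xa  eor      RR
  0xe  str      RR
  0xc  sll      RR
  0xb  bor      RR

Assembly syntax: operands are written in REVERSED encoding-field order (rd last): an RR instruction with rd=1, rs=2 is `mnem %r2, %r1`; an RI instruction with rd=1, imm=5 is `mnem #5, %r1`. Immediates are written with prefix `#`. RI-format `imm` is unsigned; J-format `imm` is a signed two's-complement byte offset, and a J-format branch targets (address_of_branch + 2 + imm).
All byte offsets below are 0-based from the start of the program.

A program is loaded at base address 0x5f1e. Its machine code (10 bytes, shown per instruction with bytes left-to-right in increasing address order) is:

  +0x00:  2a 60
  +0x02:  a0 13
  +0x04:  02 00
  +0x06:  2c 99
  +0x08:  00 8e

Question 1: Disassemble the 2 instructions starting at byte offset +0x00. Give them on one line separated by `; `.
andi #42, %r0; band %r10, %r3

@+00  little-endian(2a 60) = 0x602a
  top 4b → 0x6 → andi [RI]
  rd: (w>>8)&0xf=0x0 → %r0
  imm: (w>>0)&0xff=0x2a → #42
@+02  little-endian(a0 13) = 0x13a0
  top 4b → 0x1 → band [RR]
  rd: (w>>8)&0xf=0x3 → %r3
  rs: (w>>4)&0xf=0xa → %r10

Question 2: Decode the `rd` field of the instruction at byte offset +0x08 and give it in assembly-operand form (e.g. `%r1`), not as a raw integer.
%r14

@+08  little-endian(00 8e) = 0x8e00
  op=0x8e00>>12=0x8 ⇒ decr (R)
  [11:8] rd=14 = %r14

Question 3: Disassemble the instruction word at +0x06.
@+06  little-endian(2c 99) = 0x992c
  top 4b → 0x9 → li [RI]
  rd@[11:8]=0x9 ⇒ %r9
  imm@[7:0]=0x2c ⇒ #44

li #44, %r9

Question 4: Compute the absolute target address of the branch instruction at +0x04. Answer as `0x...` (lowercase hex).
0x5f26

+0x04: 02 00 ⇒ word 0x0002 (little)
  top 4b → 0x0 → jsr [J]
  imm: (w>>0)&0xfff=0x2 → #2
  target = base 0x5f1e + off 0x04 + 2 + imm 2 = 0x5f26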